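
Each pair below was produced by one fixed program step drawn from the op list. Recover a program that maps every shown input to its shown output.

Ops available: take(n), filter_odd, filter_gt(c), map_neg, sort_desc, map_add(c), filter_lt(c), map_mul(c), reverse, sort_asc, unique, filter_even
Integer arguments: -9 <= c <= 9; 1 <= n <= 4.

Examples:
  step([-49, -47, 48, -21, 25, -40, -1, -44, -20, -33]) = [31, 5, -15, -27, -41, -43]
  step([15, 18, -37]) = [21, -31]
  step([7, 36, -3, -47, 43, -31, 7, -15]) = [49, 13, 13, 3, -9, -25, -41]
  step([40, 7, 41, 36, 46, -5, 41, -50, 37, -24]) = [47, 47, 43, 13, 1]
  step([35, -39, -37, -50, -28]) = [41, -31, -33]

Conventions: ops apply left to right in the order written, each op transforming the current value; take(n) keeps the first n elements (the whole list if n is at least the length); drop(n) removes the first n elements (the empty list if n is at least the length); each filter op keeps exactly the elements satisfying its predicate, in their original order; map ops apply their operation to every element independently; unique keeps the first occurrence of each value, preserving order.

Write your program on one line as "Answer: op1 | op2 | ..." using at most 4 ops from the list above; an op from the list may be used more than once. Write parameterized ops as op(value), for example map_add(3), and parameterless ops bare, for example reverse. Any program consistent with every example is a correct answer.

reverse | sort_desc | map_add(6) | filter_odd

Check, running the answer program on each example:
  [-49, -47, 48, -21, 25, -40, -1, -44, -20, -33] -> [-33, -20, -44, -1, -40, 25, -21, 48, -47, -49] -> [48, 25, -1, -20, -21, -33, -40, -44, -47, -49] -> [54, 31, 5, -14, -15, -27, -34, -38, -41, -43] -> [31, 5, -15, -27, -41, -43]
  [15, 18, -37] -> [-37, 18, 15] -> [18, 15, -37] -> [24, 21, -31] -> [21, -31]
  [7, 36, -3, -47, 43, -31, 7, -15] -> [-15, 7, -31, 43, -47, -3, 36, 7] -> [43, 36, 7, 7, -3, -15, -31, -47] -> [49, 42, 13, 13, 3, -9, -25, -41] -> [49, 13, 13, 3, -9, -25, -41]
  [40, 7, 41, 36, 46, -5, 41, -50, 37, -24] -> [-24, 37, -50, 41, -5, 46, 36, 41, 7, 40] -> [46, 41, 41, 40, 37, 36, 7, -5, -24, -50] -> [52, 47, 47, 46, 43, 42, 13, 1, -18, -44] -> [47, 47, 43, 13, 1]
  [35, -39, -37, -50, -28] -> [-28, -50, -37, -39, 35] -> [35, -28, -37, -39, -50] -> [41, -22, -31, -33, -44] -> [41, -31, -33]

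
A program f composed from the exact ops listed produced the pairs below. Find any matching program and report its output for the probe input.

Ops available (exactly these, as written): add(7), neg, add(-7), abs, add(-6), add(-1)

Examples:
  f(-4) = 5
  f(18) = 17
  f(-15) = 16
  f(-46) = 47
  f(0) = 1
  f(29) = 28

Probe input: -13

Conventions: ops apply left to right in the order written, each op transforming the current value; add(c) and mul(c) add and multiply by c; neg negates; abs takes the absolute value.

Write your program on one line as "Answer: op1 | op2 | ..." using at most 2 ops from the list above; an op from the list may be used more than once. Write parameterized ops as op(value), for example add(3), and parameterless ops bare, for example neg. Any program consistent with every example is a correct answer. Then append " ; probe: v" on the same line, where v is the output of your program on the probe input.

add(-1) | abs ; probe: 14

Check, running the answer program on each example:
  -4 -> -5 -> 5
  18 -> 17 -> 17
  -15 -> -16 -> 16
  -46 -> -47 -> 47
  0 -> -1 -> 1
  29 -> 28 -> 28
  probe: -13 -> -14 -> 14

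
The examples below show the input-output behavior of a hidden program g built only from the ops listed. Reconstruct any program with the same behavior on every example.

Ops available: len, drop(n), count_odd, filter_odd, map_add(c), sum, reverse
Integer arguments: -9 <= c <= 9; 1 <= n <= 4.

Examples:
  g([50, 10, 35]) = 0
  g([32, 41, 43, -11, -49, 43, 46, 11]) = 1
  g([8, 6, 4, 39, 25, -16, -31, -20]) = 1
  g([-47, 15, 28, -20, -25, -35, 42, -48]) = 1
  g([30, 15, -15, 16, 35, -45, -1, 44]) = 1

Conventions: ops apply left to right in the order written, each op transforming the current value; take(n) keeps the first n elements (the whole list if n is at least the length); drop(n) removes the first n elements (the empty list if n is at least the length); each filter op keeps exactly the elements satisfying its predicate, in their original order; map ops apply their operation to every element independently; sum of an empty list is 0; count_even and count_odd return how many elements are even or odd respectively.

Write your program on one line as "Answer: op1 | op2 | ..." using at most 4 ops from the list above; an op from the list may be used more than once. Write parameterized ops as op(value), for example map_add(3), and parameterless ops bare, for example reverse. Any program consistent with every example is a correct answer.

drop(3) | drop(4) | len

Check, running the answer program on each example:
  [50, 10, 35] -> [] -> [] -> 0
  [32, 41, 43, -11, -49, 43, 46, 11] -> [-11, -49, 43, 46, 11] -> [11] -> 1
  [8, 6, 4, 39, 25, -16, -31, -20] -> [39, 25, -16, -31, -20] -> [-20] -> 1
  [-47, 15, 28, -20, -25, -35, 42, -48] -> [-20, -25, -35, 42, -48] -> [-48] -> 1
  [30, 15, -15, 16, 35, -45, -1, 44] -> [16, 35, -45, -1, 44] -> [44] -> 1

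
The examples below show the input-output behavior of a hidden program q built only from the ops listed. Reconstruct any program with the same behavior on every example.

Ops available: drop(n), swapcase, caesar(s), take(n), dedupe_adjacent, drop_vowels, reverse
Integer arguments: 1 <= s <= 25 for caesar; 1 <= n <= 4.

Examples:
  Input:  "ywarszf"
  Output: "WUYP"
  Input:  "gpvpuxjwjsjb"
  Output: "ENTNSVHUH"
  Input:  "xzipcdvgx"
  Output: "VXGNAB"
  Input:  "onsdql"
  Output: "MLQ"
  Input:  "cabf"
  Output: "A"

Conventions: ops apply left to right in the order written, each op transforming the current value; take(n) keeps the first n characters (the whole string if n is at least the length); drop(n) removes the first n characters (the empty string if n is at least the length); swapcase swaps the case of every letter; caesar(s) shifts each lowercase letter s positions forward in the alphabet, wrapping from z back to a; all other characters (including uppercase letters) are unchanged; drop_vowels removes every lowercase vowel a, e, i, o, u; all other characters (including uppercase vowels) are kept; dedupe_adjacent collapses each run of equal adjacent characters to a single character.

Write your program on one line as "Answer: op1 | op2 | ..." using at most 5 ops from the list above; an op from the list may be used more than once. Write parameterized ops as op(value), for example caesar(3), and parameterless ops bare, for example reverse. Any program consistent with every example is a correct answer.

reverse | drop(3) | reverse | caesar(24) | swapcase

Check, running the answer program on each example:
  "ywarszf" -> "fzsrawy" -> "rawy" -> "ywar" -> "wuyp" -> "WUYP"
  "gpvpuxjwjsjb" -> "bjsjwjxupvpg" -> "jwjxupvpg" -> "gpvpuxjwj" -> "entnsvhuh" -> "ENTNSVHUH"
  "xzipcdvgx" -> "xgvdcpizx" -> "dcpizx" -> "xzipcd" -> "vxgnab" -> "VXGNAB"
  "onsdql" -> "lqdsno" -> "sno" -> "ons" -> "mlq" -> "MLQ"
  "cabf" -> "fbac" -> "c" -> "c" -> "a" -> "A"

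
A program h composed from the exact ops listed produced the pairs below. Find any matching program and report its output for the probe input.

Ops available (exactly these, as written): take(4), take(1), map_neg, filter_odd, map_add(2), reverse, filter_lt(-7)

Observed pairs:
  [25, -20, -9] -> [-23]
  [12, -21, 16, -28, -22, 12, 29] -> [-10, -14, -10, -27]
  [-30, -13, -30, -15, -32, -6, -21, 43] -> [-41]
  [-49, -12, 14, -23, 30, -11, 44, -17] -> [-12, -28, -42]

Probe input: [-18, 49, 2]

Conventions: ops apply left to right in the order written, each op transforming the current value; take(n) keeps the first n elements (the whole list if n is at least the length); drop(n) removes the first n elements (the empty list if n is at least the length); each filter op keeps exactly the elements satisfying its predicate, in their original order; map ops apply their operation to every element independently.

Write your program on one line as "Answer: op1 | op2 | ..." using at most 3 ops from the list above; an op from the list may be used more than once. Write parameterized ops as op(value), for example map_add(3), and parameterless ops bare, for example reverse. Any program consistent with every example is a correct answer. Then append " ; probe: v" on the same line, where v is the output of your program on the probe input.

map_neg | filter_lt(-7) | map_add(2) ; probe: [-47]

Check, running the answer program on each example:
  [25, -20, -9] -> [-25, 20, 9] -> [-25] -> [-23]
  [12, -21, 16, -28, -22, 12, 29] -> [-12, 21, -16, 28, 22, -12, -29] -> [-12, -16, -12, -29] -> [-10, -14, -10, -27]
  [-30, -13, -30, -15, -32, -6, -21, 43] -> [30, 13, 30, 15, 32, 6, 21, -43] -> [-43] -> [-41]
  [-49, -12, 14, -23, 30, -11, 44, -17] -> [49, 12, -14, 23, -30, 11, -44, 17] -> [-14, -30, -44] -> [-12, -28, -42]
  probe: [-18, 49, 2] -> [18, -49, -2] -> [-49] -> [-47]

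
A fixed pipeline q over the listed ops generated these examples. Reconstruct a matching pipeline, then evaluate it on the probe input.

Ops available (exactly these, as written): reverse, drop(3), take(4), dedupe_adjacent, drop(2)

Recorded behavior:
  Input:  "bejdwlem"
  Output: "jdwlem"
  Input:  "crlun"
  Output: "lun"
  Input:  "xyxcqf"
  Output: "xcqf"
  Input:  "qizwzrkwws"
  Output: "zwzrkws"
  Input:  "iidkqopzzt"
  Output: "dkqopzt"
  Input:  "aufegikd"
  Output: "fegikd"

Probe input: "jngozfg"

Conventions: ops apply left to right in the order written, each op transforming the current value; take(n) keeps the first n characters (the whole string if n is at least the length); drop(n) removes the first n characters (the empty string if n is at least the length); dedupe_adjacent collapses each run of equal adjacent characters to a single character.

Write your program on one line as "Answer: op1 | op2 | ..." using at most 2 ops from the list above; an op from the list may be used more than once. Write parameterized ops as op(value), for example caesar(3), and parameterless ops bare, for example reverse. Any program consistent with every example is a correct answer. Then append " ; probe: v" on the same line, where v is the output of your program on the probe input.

drop(2) | dedupe_adjacent ; probe: "gozfg"

Check, running the answer program on each example:
  "bejdwlem" -> "jdwlem" -> "jdwlem"
  "crlun" -> "lun" -> "lun"
  "xyxcqf" -> "xcqf" -> "xcqf"
  "qizwzrkwws" -> "zwzrkwws" -> "zwzrkws"
  "iidkqopzzt" -> "dkqopzzt" -> "dkqopzt"
  "aufegikd" -> "fegikd" -> "fegikd"
  probe: "jngozfg" -> "gozfg" -> "gozfg"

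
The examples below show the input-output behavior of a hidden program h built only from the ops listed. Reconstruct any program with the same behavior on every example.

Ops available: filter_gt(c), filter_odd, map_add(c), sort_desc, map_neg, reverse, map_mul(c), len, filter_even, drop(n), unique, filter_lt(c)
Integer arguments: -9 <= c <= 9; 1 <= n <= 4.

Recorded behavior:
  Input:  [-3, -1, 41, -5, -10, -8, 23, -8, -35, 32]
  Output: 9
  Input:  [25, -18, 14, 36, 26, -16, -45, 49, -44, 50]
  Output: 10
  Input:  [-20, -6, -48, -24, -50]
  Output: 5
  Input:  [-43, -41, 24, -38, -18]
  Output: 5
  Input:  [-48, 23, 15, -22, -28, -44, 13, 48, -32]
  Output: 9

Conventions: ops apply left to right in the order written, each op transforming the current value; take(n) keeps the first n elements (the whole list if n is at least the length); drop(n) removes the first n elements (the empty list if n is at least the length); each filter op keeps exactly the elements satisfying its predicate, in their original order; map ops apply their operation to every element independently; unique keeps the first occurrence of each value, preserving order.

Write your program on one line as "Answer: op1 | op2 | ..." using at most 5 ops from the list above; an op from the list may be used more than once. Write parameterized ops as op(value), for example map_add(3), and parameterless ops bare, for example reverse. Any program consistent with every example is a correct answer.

unique | reverse | map_add(3) | len

Check, running the answer program on each example:
  [-3, -1, 41, -5, -10, -8, 23, -8, -35, 32] -> [-3, -1, 41, -5, -10, -8, 23, -35, 32] -> [32, -35, 23, -8, -10, -5, 41, -1, -3] -> [35, -32, 26, -5, -7, -2, 44, 2, 0] -> 9
  [25, -18, 14, 36, 26, -16, -45, 49, -44, 50] -> [25, -18, 14, 36, 26, -16, -45, 49, -44, 50] -> [50, -44, 49, -45, -16, 26, 36, 14, -18, 25] -> [53, -41, 52, -42, -13, 29, 39, 17, -15, 28] -> 10
  [-20, -6, -48, -24, -50] -> [-20, -6, -48, -24, -50] -> [-50, -24, -48, -6, -20] -> [-47, -21, -45, -3, -17] -> 5
  [-43, -41, 24, -38, -18] -> [-43, -41, 24, -38, -18] -> [-18, -38, 24, -41, -43] -> [-15, -35, 27, -38, -40] -> 5
  [-48, 23, 15, -22, -28, -44, 13, 48, -32] -> [-48, 23, 15, -22, -28, -44, 13, 48, -32] -> [-32, 48, 13, -44, -28, -22, 15, 23, -48] -> [-29, 51, 16, -41, -25, -19, 18, 26, -45] -> 9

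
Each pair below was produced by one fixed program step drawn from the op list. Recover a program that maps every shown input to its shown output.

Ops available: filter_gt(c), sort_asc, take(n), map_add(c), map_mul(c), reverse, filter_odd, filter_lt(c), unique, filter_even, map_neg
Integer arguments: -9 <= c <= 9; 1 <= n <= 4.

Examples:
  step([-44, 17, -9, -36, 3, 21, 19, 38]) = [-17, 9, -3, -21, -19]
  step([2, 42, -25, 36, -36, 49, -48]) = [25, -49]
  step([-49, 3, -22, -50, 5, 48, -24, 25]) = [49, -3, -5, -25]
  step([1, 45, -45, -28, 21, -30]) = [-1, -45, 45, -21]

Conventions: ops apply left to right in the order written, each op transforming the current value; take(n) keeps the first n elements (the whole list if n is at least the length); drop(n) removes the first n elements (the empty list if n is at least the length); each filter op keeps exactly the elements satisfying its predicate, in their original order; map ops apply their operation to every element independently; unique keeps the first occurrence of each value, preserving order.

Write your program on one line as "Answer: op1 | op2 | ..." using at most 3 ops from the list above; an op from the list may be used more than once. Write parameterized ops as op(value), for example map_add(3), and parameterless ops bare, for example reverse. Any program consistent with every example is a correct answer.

map_neg | filter_odd

Check, running the answer program on each example:
  [-44, 17, -9, -36, 3, 21, 19, 38] -> [44, -17, 9, 36, -3, -21, -19, -38] -> [-17, 9, -3, -21, -19]
  [2, 42, -25, 36, -36, 49, -48] -> [-2, -42, 25, -36, 36, -49, 48] -> [25, -49]
  [-49, 3, -22, -50, 5, 48, -24, 25] -> [49, -3, 22, 50, -5, -48, 24, -25] -> [49, -3, -5, -25]
  [1, 45, -45, -28, 21, -30] -> [-1, -45, 45, 28, -21, 30] -> [-1, -45, 45, -21]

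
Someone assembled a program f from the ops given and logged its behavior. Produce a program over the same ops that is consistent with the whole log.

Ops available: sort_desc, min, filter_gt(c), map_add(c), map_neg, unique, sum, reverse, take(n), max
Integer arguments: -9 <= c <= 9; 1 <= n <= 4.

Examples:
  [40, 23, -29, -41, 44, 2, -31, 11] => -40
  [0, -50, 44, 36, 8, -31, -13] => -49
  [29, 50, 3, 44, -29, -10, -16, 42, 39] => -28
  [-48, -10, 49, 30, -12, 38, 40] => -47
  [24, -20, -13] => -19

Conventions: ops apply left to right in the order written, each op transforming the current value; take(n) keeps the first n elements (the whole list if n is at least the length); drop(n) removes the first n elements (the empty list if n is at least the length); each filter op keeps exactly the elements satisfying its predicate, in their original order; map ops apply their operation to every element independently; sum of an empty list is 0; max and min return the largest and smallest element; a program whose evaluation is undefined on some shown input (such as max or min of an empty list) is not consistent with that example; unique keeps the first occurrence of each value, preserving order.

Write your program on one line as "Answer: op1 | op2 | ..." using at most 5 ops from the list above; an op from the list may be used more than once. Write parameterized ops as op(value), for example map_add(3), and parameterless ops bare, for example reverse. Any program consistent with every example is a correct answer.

sort_desc | reverse | take(1) | map_add(1) | max

Check, running the answer program on each example:
  [40, 23, -29, -41, 44, 2, -31, 11] -> [44, 40, 23, 11, 2, -29, -31, -41] -> [-41, -31, -29, 2, 11, 23, 40, 44] -> [-41] -> [-40] -> -40
  [0, -50, 44, 36, 8, -31, -13] -> [44, 36, 8, 0, -13, -31, -50] -> [-50, -31, -13, 0, 8, 36, 44] -> [-50] -> [-49] -> -49
  [29, 50, 3, 44, -29, -10, -16, 42, 39] -> [50, 44, 42, 39, 29, 3, -10, -16, -29] -> [-29, -16, -10, 3, 29, 39, 42, 44, 50] -> [-29] -> [-28] -> -28
  [-48, -10, 49, 30, -12, 38, 40] -> [49, 40, 38, 30, -10, -12, -48] -> [-48, -12, -10, 30, 38, 40, 49] -> [-48] -> [-47] -> -47
  [24, -20, -13] -> [24, -13, -20] -> [-20, -13, 24] -> [-20] -> [-19] -> -19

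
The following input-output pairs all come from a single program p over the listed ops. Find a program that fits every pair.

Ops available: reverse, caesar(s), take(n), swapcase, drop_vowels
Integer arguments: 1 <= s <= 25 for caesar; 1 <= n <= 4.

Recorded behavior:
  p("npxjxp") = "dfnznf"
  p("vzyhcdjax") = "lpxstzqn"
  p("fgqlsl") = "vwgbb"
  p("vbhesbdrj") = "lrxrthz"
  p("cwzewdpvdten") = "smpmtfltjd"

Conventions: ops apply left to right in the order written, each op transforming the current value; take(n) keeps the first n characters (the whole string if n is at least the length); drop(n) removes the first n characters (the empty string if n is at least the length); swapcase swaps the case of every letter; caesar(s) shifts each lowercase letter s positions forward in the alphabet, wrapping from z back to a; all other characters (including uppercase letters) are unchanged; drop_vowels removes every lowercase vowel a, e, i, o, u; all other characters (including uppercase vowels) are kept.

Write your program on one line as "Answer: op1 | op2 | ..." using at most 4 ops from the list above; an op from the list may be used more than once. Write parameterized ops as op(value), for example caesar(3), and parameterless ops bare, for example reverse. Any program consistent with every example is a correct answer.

reverse | caesar(16) | reverse | drop_vowels

Check, running the answer program on each example:
  "npxjxp" -> "pxjxpn" -> "fnznfd" -> "dfnznf" -> "dfnznf"
  "vzyhcdjax" -> "xajdchyzv" -> "nqztsxopl" -> "lpoxstzqn" -> "lpxstzqn"
  "fgqlsl" -> "lslqgf" -> "bibgwv" -> "vwgbib" -> "vwgbb"
  "vbhesbdrj" -> "jrdbsehbv" -> "zhtriuxrl" -> "lrxuirthz" -> "lrxrthz"
  "cwzewdpvdten" -> "netdvpdwezwc" -> "dujtlftmupms" -> "smpumtfltjud" -> "smpmtfltjd"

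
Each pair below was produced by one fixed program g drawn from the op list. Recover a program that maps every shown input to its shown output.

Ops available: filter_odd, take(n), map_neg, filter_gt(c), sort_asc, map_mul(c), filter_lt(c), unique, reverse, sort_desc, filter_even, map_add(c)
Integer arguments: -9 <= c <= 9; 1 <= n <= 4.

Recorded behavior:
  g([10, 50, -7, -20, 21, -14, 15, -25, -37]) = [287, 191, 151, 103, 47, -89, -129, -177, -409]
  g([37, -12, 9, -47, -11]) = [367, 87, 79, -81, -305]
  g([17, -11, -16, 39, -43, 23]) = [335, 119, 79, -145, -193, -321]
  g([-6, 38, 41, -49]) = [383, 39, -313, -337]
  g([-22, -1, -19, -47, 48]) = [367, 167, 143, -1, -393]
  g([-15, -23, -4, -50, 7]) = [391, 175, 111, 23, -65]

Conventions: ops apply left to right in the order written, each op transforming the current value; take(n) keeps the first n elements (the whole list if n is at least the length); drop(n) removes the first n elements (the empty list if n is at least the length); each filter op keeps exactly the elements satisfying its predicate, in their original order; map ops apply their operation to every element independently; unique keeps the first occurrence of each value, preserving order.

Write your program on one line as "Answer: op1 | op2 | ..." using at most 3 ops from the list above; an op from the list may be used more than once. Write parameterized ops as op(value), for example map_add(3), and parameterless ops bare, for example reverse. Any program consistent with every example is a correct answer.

map_mul(-8) | map_add(-9) | sort_desc

Check, running the answer program on each example:
  [10, 50, -7, -20, 21, -14, 15, -25, -37] -> [-80, -400, 56, 160, -168, 112, -120, 200, 296] -> [-89, -409, 47, 151, -177, 103, -129, 191, 287] -> [287, 191, 151, 103, 47, -89, -129, -177, -409]
  [37, -12, 9, -47, -11] -> [-296, 96, -72, 376, 88] -> [-305, 87, -81, 367, 79] -> [367, 87, 79, -81, -305]
  [17, -11, -16, 39, -43, 23] -> [-136, 88, 128, -312, 344, -184] -> [-145, 79, 119, -321, 335, -193] -> [335, 119, 79, -145, -193, -321]
  [-6, 38, 41, -49] -> [48, -304, -328, 392] -> [39, -313, -337, 383] -> [383, 39, -313, -337]
  [-22, -1, -19, -47, 48] -> [176, 8, 152, 376, -384] -> [167, -1, 143, 367, -393] -> [367, 167, 143, -1, -393]
  [-15, -23, -4, -50, 7] -> [120, 184, 32, 400, -56] -> [111, 175, 23, 391, -65] -> [391, 175, 111, 23, -65]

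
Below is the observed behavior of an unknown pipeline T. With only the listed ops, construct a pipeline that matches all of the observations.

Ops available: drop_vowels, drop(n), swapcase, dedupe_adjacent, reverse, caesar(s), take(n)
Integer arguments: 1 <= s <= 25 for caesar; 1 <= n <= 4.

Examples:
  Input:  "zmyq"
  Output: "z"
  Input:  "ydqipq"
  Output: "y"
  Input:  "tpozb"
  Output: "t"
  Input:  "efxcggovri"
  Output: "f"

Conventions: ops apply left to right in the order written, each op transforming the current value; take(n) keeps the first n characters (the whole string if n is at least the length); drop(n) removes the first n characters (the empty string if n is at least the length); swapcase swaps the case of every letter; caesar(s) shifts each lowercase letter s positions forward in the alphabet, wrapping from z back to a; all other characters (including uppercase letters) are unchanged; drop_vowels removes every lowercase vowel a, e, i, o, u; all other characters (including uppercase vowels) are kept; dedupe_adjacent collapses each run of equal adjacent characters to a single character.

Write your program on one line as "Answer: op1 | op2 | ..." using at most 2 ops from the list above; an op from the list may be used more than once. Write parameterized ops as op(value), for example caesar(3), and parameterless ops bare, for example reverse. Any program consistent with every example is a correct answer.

drop_vowels | take(1)

Check, running the answer program on each example:
  "zmyq" -> "zmyq" -> "z"
  "ydqipq" -> "ydqpq" -> "y"
  "tpozb" -> "tpzb" -> "t"
  "efxcggovri" -> "fxcggvr" -> "f"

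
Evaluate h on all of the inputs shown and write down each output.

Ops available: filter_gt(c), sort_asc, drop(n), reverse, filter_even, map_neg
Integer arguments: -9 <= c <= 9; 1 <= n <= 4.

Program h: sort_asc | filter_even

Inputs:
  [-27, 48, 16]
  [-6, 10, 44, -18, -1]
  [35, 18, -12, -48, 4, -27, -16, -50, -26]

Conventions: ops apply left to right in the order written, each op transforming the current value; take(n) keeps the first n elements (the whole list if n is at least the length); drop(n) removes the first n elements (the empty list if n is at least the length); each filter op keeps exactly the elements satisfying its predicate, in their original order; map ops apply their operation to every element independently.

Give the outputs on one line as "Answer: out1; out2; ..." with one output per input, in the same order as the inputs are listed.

Execution, op by op:
  [-27, 48, 16] -> [-27, 16, 48] -> [16, 48]
  [-6, 10, 44, -18, -1] -> [-18, -6, -1, 10, 44] -> [-18, -6, 10, 44]
  [35, 18, -12, -48, 4, -27, -16, -50, -26] -> [-50, -48, -27, -26, -16, -12, 4, 18, 35] -> [-50, -48, -26, -16, -12, 4, 18]

[16, 48]; [-18, -6, 10, 44]; [-50, -48, -26, -16, -12, 4, 18]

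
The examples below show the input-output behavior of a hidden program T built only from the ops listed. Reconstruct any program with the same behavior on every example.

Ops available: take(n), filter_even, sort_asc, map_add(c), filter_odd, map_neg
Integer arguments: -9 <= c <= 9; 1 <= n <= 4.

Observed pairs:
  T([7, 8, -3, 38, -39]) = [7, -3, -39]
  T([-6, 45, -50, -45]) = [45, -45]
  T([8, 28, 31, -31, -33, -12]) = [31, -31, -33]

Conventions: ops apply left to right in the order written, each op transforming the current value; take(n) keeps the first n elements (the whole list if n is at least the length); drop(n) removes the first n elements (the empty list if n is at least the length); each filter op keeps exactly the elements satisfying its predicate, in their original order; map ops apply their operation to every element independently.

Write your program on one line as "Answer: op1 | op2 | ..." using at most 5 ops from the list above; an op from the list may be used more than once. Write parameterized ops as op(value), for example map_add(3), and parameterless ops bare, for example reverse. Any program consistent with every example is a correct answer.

map_neg | sort_asc | filter_odd | map_neg

Check, running the answer program on each example:
  [7, 8, -3, 38, -39] -> [-7, -8, 3, -38, 39] -> [-38, -8, -7, 3, 39] -> [-7, 3, 39] -> [7, -3, -39]
  [-6, 45, -50, -45] -> [6, -45, 50, 45] -> [-45, 6, 45, 50] -> [-45, 45] -> [45, -45]
  [8, 28, 31, -31, -33, -12] -> [-8, -28, -31, 31, 33, 12] -> [-31, -28, -8, 12, 31, 33] -> [-31, 31, 33] -> [31, -31, -33]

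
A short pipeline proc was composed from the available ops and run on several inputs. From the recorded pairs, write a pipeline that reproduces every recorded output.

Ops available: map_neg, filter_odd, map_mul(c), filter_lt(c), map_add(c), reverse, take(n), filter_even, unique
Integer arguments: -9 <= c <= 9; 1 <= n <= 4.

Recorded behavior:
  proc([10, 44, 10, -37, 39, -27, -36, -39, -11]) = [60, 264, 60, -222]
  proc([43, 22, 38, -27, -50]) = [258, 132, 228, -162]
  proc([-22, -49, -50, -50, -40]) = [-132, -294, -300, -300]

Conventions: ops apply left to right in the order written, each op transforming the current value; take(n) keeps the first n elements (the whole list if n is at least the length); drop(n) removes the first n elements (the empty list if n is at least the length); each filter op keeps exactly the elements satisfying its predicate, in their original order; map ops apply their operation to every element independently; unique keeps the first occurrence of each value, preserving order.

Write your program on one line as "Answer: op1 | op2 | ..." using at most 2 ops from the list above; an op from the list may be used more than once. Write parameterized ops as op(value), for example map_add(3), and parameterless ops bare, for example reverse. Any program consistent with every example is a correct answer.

take(4) | map_mul(6)

Check, running the answer program on each example:
  [10, 44, 10, -37, 39, -27, -36, -39, -11] -> [10, 44, 10, -37] -> [60, 264, 60, -222]
  [43, 22, 38, -27, -50] -> [43, 22, 38, -27] -> [258, 132, 228, -162]
  [-22, -49, -50, -50, -40] -> [-22, -49, -50, -50] -> [-132, -294, -300, -300]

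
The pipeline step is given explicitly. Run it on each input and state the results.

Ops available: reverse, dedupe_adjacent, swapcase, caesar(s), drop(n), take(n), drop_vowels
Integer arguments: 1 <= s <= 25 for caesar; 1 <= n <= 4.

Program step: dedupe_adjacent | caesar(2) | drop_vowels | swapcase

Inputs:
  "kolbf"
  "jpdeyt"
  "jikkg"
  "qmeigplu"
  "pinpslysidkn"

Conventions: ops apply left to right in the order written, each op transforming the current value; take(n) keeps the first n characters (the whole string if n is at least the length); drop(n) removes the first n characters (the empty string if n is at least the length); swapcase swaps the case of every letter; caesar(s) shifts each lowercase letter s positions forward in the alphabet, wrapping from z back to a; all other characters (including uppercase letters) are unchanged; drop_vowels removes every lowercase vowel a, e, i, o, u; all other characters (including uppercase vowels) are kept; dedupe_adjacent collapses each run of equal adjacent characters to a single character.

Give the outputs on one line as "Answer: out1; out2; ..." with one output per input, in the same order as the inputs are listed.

"MQNDH"; "LRFGV"; "LKM"; "SGKRNW"; "RKPRNKFMP"

Execution, op by op:
  "kolbf" -> "kolbf" -> "mqndh" -> "mqndh" -> "MQNDH"
  "jpdeyt" -> "jpdeyt" -> "lrfgav" -> "lrfgv" -> "LRFGV"
  "jikkg" -> "jikg" -> "lkmi" -> "lkm" -> "LKM"
  "qmeigplu" -> "qmeigplu" -> "sogkirnw" -> "sgkrnw" -> "SGKRNW"
  "pinpslysidkn" -> "pinpslysidkn" -> "rkprunaukfmp" -> "rkprnkfmp" -> "RKPRNKFMP"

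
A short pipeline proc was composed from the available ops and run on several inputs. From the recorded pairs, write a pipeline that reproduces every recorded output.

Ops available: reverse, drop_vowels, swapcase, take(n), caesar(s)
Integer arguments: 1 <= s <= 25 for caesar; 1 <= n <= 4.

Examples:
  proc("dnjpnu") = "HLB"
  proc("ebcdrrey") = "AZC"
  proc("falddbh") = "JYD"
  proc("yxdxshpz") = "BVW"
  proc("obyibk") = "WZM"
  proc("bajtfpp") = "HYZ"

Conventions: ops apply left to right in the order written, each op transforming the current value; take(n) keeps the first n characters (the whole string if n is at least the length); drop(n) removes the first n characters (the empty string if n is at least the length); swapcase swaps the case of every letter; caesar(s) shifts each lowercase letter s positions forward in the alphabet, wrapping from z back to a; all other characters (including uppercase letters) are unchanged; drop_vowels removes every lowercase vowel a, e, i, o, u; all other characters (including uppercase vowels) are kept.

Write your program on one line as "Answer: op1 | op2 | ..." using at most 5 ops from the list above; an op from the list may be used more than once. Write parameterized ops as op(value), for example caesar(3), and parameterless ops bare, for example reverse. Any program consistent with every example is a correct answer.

take(3) | reverse | caesar(24) | swapcase

Check, running the answer program on each example:
  "dnjpnu" -> "dnj" -> "jnd" -> "hlb" -> "HLB"
  "ebcdrrey" -> "ebc" -> "cbe" -> "azc" -> "AZC"
  "falddbh" -> "fal" -> "laf" -> "jyd" -> "JYD"
  "yxdxshpz" -> "yxd" -> "dxy" -> "bvw" -> "BVW"
  "obyibk" -> "oby" -> "ybo" -> "wzm" -> "WZM"
  "bajtfpp" -> "baj" -> "jab" -> "hyz" -> "HYZ"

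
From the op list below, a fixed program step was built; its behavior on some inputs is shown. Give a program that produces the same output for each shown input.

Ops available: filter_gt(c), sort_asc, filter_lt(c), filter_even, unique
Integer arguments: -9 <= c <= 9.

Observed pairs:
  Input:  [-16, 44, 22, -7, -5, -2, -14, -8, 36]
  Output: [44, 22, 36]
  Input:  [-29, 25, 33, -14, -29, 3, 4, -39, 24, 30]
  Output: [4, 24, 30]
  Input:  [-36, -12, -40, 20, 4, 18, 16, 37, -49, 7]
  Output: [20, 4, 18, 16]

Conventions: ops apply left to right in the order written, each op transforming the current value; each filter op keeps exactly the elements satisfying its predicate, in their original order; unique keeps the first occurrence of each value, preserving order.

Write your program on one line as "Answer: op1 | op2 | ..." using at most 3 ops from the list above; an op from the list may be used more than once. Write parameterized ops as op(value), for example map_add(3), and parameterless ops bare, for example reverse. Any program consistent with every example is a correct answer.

filter_even | filter_gt(-7) | filter_gt(2)

Check, running the answer program on each example:
  [-16, 44, 22, -7, -5, -2, -14, -8, 36] -> [-16, 44, 22, -2, -14, -8, 36] -> [44, 22, -2, 36] -> [44, 22, 36]
  [-29, 25, 33, -14, -29, 3, 4, -39, 24, 30] -> [-14, 4, 24, 30] -> [4, 24, 30] -> [4, 24, 30]
  [-36, -12, -40, 20, 4, 18, 16, 37, -49, 7] -> [-36, -12, -40, 20, 4, 18, 16] -> [20, 4, 18, 16] -> [20, 4, 18, 16]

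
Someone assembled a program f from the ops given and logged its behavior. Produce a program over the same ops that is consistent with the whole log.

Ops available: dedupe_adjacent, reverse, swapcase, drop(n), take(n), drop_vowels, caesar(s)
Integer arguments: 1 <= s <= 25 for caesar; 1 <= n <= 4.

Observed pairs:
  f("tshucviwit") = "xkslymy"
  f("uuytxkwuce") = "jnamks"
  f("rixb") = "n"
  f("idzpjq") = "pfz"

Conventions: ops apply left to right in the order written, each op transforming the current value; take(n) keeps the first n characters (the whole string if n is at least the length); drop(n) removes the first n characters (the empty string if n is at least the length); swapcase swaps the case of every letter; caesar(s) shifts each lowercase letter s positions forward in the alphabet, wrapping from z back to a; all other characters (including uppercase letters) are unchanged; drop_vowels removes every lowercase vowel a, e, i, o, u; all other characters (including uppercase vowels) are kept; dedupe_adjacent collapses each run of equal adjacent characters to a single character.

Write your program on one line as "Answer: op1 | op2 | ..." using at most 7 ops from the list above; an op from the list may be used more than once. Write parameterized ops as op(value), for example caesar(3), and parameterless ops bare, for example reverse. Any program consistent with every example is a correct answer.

reverse | dedupe_adjacent | caesar(16) | drop(1) | reverse | drop(2)

Check, running the answer program on each example:
  "tshucviwit" -> "tiwivcuhst" -> "tiwivcuhst" -> "jymylskxij" -> "ymylskxij" -> "jixkslymy" -> "xkslymy"
  "uuytxkwuce" -> "ecuwkxtyuu" -> "ecuwkxtyu" -> "uskmanjok" -> "skmanjok" -> "kojnamks" -> "jnamks"
  "rixb" -> "bxir" -> "bxir" -> "rnyh" -> "nyh" -> "hyn" -> "n"
  "idzpjq" -> "qjpzdi" -> "qjpzdi" -> "gzfpty" -> "zfpty" -> "ytpfz" -> "pfz"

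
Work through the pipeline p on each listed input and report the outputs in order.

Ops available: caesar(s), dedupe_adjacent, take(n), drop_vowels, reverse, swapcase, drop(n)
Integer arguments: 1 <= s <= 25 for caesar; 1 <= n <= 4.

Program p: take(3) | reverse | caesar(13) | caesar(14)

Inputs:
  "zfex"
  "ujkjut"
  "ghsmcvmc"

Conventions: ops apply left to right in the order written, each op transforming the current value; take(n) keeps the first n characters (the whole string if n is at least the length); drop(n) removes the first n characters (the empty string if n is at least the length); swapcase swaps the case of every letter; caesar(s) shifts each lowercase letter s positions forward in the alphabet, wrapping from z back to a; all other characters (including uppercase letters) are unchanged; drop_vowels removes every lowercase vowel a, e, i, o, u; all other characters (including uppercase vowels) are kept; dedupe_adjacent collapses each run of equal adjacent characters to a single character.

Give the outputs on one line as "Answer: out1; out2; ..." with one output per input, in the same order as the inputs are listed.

"fga"; "lkv"; "tih"

Execution, op by op:
  "zfex" -> "zfe" -> "efz" -> "rsm" -> "fga"
  "ujkjut" -> "ujk" -> "kju" -> "xwh" -> "lkv"
  "ghsmcvmc" -> "ghs" -> "shg" -> "fut" -> "tih"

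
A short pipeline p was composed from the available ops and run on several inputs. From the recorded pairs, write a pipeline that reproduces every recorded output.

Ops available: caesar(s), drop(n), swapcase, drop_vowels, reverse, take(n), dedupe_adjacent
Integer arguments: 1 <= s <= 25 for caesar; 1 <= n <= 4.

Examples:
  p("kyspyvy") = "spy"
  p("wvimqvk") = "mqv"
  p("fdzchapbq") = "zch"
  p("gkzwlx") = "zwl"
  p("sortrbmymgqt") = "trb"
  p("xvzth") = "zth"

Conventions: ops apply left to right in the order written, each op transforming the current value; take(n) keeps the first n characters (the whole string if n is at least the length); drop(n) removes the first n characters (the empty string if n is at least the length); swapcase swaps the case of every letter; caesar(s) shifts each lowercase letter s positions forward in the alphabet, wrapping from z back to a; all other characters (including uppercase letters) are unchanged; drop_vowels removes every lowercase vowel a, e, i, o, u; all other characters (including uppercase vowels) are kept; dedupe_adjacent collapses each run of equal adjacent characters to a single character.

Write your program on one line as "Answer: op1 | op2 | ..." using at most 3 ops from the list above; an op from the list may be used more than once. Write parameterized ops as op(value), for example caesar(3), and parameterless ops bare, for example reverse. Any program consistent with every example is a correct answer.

drop_vowels | drop(2) | take(3)

Check, running the answer program on each example:
  "kyspyvy" -> "kyspyvy" -> "spyvy" -> "spy"
  "wvimqvk" -> "wvmqvk" -> "mqvk" -> "mqv"
  "fdzchapbq" -> "fdzchpbq" -> "zchpbq" -> "zch"
  "gkzwlx" -> "gkzwlx" -> "zwlx" -> "zwl"
  "sortrbmymgqt" -> "srtrbmymgqt" -> "trbmymgqt" -> "trb"
  "xvzth" -> "xvzth" -> "zth" -> "zth"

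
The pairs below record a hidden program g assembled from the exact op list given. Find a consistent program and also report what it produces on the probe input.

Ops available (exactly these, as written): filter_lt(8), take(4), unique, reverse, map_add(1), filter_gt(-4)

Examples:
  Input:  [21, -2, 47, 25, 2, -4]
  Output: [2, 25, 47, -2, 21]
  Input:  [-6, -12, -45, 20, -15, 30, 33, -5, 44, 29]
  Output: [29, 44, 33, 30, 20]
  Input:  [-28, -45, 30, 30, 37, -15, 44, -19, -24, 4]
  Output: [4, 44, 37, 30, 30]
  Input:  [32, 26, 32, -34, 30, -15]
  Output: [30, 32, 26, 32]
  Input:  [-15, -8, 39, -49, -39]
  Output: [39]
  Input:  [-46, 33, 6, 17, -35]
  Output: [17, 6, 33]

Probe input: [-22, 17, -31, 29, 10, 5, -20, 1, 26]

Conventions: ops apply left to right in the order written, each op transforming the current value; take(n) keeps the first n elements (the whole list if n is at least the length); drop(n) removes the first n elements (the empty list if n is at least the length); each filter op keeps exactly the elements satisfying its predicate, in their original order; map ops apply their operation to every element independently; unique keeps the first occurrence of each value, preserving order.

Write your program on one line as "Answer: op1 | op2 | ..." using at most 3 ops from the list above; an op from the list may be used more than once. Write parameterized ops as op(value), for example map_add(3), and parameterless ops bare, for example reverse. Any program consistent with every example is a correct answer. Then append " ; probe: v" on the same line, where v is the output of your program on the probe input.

filter_gt(-4) | reverse ; probe: [26, 1, 5, 10, 29, 17]

Check, running the answer program on each example:
  [21, -2, 47, 25, 2, -4] -> [21, -2, 47, 25, 2] -> [2, 25, 47, -2, 21]
  [-6, -12, -45, 20, -15, 30, 33, -5, 44, 29] -> [20, 30, 33, 44, 29] -> [29, 44, 33, 30, 20]
  [-28, -45, 30, 30, 37, -15, 44, -19, -24, 4] -> [30, 30, 37, 44, 4] -> [4, 44, 37, 30, 30]
  [32, 26, 32, -34, 30, -15] -> [32, 26, 32, 30] -> [30, 32, 26, 32]
  [-15, -8, 39, -49, -39] -> [39] -> [39]
  [-46, 33, 6, 17, -35] -> [33, 6, 17] -> [17, 6, 33]
  probe: [-22, 17, -31, 29, 10, 5, -20, 1, 26] -> [17, 29, 10, 5, 1, 26] -> [26, 1, 5, 10, 29, 17]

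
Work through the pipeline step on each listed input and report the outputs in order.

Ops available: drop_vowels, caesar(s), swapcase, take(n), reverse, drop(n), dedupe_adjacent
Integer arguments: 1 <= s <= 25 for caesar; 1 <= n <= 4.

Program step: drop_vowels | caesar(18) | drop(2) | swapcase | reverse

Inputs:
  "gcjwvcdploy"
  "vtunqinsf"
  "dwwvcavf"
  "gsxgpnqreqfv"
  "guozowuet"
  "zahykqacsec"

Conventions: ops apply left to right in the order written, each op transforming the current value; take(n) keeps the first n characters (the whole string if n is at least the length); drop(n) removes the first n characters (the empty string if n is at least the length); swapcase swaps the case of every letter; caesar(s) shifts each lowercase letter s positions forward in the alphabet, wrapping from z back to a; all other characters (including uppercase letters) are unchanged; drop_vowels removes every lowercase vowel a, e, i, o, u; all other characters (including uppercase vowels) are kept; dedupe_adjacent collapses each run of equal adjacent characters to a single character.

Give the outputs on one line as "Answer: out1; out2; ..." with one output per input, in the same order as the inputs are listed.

Execution, op by op:
  "gcjwvcdploy" -> "gcjwvcdply" -> "yubonuvhdq" -> "bonuvhdq" -> "BONUVHDQ" -> "QDHVUNOB"
  "vtunqinsf" -> "vtnqnsf" -> "nlfifkx" -> "fifkx" -> "FIFKX" -> "XKFIF"
  "dwwvcavf" -> "dwwvcvf" -> "voonunx" -> "onunx" -> "ONUNX" -> "XNUNO"
  "gsxgpnqreqfv" -> "gsxgpnqrqfv" -> "ykpyhfijixn" -> "pyhfijixn" -> "PYHFIJIXN" -> "NXIJIFHYP"
  "guozowuet" -> "gzwt" -> "yrol" -> "ol" -> "OL" -> "LO"
  "zahykqacsec" -> "zhykqcsc" -> "rzqciuku" -> "qciuku" -> "QCIUKU" -> "UKUICQ"

"QDHVUNOB"; "XKFIF"; "XNUNO"; "NXIJIFHYP"; "LO"; "UKUICQ"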